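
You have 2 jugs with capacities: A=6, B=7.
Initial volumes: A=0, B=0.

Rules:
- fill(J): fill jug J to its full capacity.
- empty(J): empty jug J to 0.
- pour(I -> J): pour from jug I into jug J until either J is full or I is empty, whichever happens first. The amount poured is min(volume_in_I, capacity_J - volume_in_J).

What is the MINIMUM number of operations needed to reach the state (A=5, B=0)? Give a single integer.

BFS from (A=0, B=0). One shortest path:
  1. fill(A) -> (A=6 B=0)
  2. pour(A -> B) -> (A=0 B=6)
  3. fill(A) -> (A=6 B=6)
  4. pour(A -> B) -> (A=5 B=7)
  5. empty(B) -> (A=5 B=0)
Reached target in 5 moves.

Answer: 5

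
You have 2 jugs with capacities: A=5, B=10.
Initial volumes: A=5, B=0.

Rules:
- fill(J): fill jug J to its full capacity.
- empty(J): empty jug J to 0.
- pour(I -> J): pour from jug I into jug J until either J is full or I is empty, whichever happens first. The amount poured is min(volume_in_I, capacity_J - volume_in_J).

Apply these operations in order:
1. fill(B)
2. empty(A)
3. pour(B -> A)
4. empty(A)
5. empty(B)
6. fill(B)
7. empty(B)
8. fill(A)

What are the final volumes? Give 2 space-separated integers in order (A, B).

Answer: 5 0

Derivation:
Step 1: fill(B) -> (A=5 B=10)
Step 2: empty(A) -> (A=0 B=10)
Step 3: pour(B -> A) -> (A=5 B=5)
Step 4: empty(A) -> (A=0 B=5)
Step 5: empty(B) -> (A=0 B=0)
Step 6: fill(B) -> (A=0 B=10)
Step 7: empty(B) -> (A=0 B=0)
Step 8: fill(A) -> (A=5 B=0)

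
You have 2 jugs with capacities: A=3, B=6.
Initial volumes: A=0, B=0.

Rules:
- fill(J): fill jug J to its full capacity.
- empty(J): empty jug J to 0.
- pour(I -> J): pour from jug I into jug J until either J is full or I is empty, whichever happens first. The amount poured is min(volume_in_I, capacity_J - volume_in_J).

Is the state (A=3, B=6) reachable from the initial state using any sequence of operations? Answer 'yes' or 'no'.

BFS from (A=0, B=0):
  1. fill(A) -> (A=3 B=0)
  2. fill(B) -> (A=3 B=6)
Target reached → yes.

Answer: yes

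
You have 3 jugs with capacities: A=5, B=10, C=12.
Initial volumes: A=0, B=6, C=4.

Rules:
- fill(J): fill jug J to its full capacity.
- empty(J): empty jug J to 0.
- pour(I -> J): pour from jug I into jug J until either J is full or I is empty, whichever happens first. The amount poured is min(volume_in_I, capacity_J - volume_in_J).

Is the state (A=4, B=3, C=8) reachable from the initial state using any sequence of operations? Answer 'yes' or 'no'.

Answer: no

Derivation:
BFS explored all 462 reachable states.
Reachable set includes: (0,0,0), (0,0,1), (0,0,2), (0,0,3), (0,0,4), (0,0,5), (0,0,6), (0,0,7), (0,0,8), (0,0,9), (0,0,10), (0,0,11) ...
Target (A=4, B=3, C=8) not in reachable set → no.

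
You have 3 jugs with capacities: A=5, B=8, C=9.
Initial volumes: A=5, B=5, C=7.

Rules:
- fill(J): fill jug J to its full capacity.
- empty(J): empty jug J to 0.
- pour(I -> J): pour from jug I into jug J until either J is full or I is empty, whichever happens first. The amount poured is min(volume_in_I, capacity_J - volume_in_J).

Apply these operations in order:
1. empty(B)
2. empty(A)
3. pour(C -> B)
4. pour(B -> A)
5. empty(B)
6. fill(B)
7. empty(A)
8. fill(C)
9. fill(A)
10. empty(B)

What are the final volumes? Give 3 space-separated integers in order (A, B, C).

Step 1: empty(B) -> (A=5 B=0 C=7)
Step 2: empty(A) -> (A=0 B=0 C=7)
Step 3: pour(C -> B) -> (A=0 B=7 C=0)
Step 4: pour(B -> A) -> (A=5 B=2 C=0)
Step 5: empty(B) -> (A=5 B=0 C=0)
Step 6: fill(B) -> (A=5 B=8 C=0)
Step 7: empty(A) -> (A=0 B=8 C=0)
Step 8: fill(C) -> (A=0 B=8 C=9)
Step 9: fill(A) -> (A=5 B=8 C=9)
Step 10: empty(B) -> (A=5 B=0 C=9)

Answer: 5 0 9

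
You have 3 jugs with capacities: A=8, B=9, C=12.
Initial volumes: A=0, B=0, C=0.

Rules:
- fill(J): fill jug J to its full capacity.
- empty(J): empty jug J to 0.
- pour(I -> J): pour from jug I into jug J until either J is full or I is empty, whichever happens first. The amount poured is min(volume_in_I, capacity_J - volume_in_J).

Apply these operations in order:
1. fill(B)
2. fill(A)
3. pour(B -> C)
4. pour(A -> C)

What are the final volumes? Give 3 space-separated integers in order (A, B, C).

Step 1: fill(B) -> (A=0 B=9 C=0)
Step 2: fill(A) -> (A=8 B=9 C=0)
Step 3: pour(B -> C) -> (A=8 B=0 C=9)
Step 4: pour(A -> C) -> (A=5 B=0 C=12)

Answer: 5 0 12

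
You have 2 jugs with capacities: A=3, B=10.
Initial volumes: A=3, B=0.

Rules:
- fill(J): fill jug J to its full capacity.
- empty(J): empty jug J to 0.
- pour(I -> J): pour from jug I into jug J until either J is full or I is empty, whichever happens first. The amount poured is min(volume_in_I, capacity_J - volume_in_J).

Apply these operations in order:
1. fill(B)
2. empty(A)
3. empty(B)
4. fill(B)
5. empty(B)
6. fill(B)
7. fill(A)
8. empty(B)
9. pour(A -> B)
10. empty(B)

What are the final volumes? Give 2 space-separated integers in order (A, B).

Answer: 0 0

Derivation:
Step 1: fill(B) -> (A=3 B=10)
Step 2: empty(A) -> (A=0 B=10)
Step 3: empty(B) -> (A=0 B=0)
Step 4: fill(B) -> (A=0 B=10)
Step 5: empty(B) -> (A=0 B=0)
Step 6: fill(B) -> (A=0 B=10)
Step 7: fill(A) -> (A=3 B=10)
Step 8: empty(B) -> (A=3 B=0)
Step 9: pour(A -> B) -> (A=0 B=3)
Step 10: empty(B) -> (A=0 B=0)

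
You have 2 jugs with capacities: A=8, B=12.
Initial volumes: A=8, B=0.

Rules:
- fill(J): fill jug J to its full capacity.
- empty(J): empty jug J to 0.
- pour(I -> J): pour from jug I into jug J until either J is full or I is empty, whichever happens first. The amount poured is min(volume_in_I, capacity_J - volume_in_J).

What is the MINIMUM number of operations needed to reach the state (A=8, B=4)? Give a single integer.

BFS from (A=8, B=0). One shortest path:
  1. empty(A) -> (A=0 B=0)
  2. fill(B) -> (A=0 B=12)
  3. pour(B -> A) -> (A=8 B=4)
Reached target in 3 moves.

Answer: 3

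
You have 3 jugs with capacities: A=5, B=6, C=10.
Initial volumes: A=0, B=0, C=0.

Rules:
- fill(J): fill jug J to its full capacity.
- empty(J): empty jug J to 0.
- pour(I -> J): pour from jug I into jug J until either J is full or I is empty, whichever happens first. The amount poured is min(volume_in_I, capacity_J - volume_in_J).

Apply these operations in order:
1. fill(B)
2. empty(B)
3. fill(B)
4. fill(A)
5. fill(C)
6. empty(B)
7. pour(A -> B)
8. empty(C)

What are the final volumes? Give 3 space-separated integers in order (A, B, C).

Step 1: fill(B) -> (A=0 B=6 C=0)
Step 2: empty(B) -> (A=0 B=0 C=0)
Step 3: fill(B) -> (A=0 B=6 C=0)
Step 4: fill(A) -> (A=5 B=6 C=0)
Step 5: fill(C) -> (A=5 B=6 C=10)
Step 6: empty(B) -> (A=5 B=0 C=10)
Step 7: pour(A -> B) -> (A=0 B=5 C=10)
Step 8: empty(C) -> (A=0 B=5 C=0)

Answer: 0 5 0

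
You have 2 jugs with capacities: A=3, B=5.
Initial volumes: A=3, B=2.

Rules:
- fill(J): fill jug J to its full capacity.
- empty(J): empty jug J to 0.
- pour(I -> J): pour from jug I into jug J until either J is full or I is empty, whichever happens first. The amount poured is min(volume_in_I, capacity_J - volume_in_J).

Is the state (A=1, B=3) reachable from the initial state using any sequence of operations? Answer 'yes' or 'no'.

BFS explored all 16 reachable states.
Reachable set includes: (0,0), (0,1), (0,2), (0,3), (0,4), (0,5), (1,0), (1,5), (2,0), (2,5), (3,0), (3,1) ...
Target (A=1, B=3) not in reachable set → no.

Answer: no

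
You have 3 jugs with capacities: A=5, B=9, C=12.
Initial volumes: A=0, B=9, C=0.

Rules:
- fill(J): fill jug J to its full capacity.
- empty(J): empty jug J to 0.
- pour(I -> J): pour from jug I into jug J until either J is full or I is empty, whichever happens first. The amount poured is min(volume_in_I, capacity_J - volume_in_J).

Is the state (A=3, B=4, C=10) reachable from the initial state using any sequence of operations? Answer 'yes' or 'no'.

Answer: no

Derivation:
BFS explored all 428 reachable states.
Reachable set includes: (0,0,0), (0,0,1), (0,0,2), (0,0,3), (0,0,4), (0,0,5), (0,0,6), (0,0,7), (0,0,8), (0,0,9), (0,0,10), (0,0,11) ...
Target (A=3, B=4, C=10) not in reachable set → no.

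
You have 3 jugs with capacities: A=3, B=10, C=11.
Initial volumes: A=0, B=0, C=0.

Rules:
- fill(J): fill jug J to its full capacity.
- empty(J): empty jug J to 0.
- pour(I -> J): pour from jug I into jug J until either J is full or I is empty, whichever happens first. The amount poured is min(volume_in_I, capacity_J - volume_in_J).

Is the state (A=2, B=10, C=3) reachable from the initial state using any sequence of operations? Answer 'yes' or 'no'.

BFS from (A=0, B=0, C=0):
  1. fill(A) -> (A=3 B=0 C=0)
  2. fill(B) -> (A=3 B=10 C=0)
  3. pour(A -> C) -> (A=0 B=10 C=3)
  4. fill(A) -> (A=3 B=10 C=3)
  5. pour(B -> C) -> (A=3 B=2 C=11)
  6. empty(C) -> (A=3 B=2 C=0)
  7. pour(A -> C) -> (A=0 B=2 C=3)
  8. pour(B -> A) -> (A=2 B=0 C=3)
  9. fill(B) -> (A=2 B=10 C=3)
Target reached → yes.

Answer: yes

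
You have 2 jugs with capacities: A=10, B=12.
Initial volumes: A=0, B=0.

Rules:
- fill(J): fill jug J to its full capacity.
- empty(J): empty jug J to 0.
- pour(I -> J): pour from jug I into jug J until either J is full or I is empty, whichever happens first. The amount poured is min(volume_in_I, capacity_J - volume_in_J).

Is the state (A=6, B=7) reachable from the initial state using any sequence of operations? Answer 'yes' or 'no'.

BFS explored all 22 reachable states.
Reachable set includes: (0,0), (0,2), (0,4), (0,6), (0,8), (0,10), (0,12), (2,0), (2,12), (4,0), (4,12), (6,0) ...
Target (A=6, B=7) not in reachable set → no.

Answer: no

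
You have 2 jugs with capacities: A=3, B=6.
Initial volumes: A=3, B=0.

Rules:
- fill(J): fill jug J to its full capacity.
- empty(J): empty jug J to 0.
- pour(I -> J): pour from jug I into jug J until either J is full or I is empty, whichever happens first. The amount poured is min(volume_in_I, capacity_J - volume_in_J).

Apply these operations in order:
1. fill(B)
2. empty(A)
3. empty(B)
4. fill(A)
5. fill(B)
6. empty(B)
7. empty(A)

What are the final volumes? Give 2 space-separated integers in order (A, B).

Answer: 0 0

Derivation:
Step 1: fill(B) -> (A=3 B=6)
Step 2: empty(A) -> (A=0 B=6)
Step 3: empty(B) -> (A=0 B=0)
Step 4: fill(A) -> (A=3 B=0)
Step 5: fill(B) -> (A=3 B=6)
Step 6: empty(B) -> (A=3 B=0)
Step 7: empty(A) -> (A=0 B=0)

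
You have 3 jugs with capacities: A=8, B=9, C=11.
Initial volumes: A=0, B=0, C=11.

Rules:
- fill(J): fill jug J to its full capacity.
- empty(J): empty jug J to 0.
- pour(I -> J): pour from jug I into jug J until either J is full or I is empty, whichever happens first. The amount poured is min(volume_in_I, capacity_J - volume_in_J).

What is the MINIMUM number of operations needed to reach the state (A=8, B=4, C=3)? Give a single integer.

Answer: 8

Derivation:
BFS from (A=0, B=0, C=11). One shortest path:
  1. fill(B) -> (A=0 B=9 C=11)
  2. pour(B -> A) -> (A=8 B=1 C=11)
  3. empty(A) -> (A=0 B=1 C=11)
  4. pour(C -> A) -> (A=8 B=1 C=3)
  5. empty(A) -> (A=0 B=1 C=3)
  6. pour(C -> B) -> (A=0 B=4 C=0)
  7. fill(C) -> (A=0 B=4 C=11)
  8. pour(C -> A) -> (A=8 B=4 C=3)
Reached target in 8 moves.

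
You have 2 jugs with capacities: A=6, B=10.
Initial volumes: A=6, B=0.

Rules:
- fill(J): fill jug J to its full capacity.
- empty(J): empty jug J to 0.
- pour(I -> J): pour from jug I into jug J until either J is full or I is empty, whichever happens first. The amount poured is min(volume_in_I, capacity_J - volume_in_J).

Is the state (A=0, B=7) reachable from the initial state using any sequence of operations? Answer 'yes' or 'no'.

BFS explored all 16 reachable states.
Reachable set includes: (0,0), (0,2), (0,4), (0,6), (0,8), (0,10), (2,0), (2,10), (4,0), (4,10), (6,0), (6,2) ...
Target (A=0, B=7) not in reachable set → no.

Answer: no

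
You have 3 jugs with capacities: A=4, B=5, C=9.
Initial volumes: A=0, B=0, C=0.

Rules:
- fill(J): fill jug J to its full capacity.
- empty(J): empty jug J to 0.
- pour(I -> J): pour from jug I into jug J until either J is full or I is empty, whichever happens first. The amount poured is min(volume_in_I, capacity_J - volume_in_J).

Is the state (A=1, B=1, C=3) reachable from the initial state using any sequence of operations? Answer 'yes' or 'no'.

Answer: no

Derivation:
BFS explored all 204 reachable states.
Reachable set includes: (0,0,0), (0,0,1), (0,0,2), (0,0,3), (0,0,4), (0,0,5), (0,0,6), (0,0,7), (0,0,8), (0,0,9), (0,1,0), (0,1,1) ...
Target (A=1, B=1, C=3) not in reachable set → no.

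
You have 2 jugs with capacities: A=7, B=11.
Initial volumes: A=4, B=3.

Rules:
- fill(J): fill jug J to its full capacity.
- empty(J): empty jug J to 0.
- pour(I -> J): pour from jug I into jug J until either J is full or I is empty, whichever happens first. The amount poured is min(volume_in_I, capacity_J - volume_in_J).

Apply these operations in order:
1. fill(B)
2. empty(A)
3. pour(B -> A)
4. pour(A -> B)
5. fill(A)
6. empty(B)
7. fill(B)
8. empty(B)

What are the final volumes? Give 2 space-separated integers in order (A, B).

Answer: 7 0

Derivation:
Step 1: fill(B) -> (A=4 B=11)
Step 2: empty(A) -> (A=0 B=11)
Step 3: pour(B -> A) -> (A=7 B=4)
Step 4: pour(A -> B) -> (A=0 B=11)
Step 5: fill(A) -> (A=7 B=11)
Step 6: empty(B) -> (A=7 B=0)
Step 7: fill(B) -> (A=7 B=11)
Step 8: empty(B) -> (A=7 B=0)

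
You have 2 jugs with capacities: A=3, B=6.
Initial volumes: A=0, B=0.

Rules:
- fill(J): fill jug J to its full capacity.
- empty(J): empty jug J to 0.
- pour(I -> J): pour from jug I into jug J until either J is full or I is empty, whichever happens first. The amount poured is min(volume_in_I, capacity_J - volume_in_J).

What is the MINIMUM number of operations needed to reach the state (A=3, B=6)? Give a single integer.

Answer: 2

Derivation:
BFS from (A=0, B=0). One shortest path:
  1. fill(A) -> (A=3 B=0)
  2. fill(B) -> (A=3 B=6)
Reached target in 2 moves.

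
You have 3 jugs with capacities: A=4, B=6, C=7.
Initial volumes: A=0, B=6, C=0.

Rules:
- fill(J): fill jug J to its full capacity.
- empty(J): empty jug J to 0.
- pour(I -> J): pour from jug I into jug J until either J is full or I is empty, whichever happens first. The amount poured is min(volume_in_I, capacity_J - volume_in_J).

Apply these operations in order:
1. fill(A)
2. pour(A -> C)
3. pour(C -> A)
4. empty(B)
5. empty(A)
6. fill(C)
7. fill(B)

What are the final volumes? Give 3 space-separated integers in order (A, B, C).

Step 1: fill(A) -> (A=4 B=6 C=0)
Step 2: pour(A -> C) -> (A=0 B=6 C=4)
Step 3: pour(C -> A) -> (A=4 B=6 C=0)
Step 4: empty(B) -> (A=4 B=0 C=0)
Step 5: empty(A) -> (A=0 B=0 C=0)
Step 6: fill(C) -> (A=0 B=0 C=7)
Step 7: fill(B) -> (A=0 B=6 C=7)

Answer: 0 6 7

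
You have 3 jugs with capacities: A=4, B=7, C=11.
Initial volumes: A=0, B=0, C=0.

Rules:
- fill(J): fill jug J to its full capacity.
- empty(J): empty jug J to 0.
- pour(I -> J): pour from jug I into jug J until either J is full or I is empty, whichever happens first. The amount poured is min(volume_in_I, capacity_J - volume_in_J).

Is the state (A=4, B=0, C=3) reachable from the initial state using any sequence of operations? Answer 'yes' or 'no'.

BFS from (A=0, B=0, C=0):
  1. fill(B) -> (A=0 B=7 C=0)
  2. pour(B -> A) -> (A=4 B=3 C=0)
  3. pour(B -> C) -> (A=4 B=0 C=3)
Target reached → yes.

Answer: yes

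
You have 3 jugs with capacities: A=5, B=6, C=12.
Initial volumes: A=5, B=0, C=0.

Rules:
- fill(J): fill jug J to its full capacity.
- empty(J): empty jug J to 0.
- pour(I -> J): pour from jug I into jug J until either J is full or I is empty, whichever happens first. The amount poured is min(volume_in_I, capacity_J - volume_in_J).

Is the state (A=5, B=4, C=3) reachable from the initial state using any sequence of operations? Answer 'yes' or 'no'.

BFS from (A=5, B=0, C=0):
  1. empty(A) -> (A=0 B=0 C=0)
  2. fill(C) -> (A=0 B=0 C=12)
  3. pour(C -> A) -> (A=5 B=0 C=7)
  4. pour(A -> B) -> (A=0 B=5 C=7)
  5. pour(C -> A) -> (A=5 B=5 C=2)
  6. pour(A -> B) -> (A=4 B=6 C=2)
  7. pour(B -> C) -> (A=4 B=0 C=8)
  8. pour(A -> B) -> (A=0 B=4 C=8)
  9. pour(C -> A) -> (A=5 B=4 C=3)
Target reached → yes.

Answer: yes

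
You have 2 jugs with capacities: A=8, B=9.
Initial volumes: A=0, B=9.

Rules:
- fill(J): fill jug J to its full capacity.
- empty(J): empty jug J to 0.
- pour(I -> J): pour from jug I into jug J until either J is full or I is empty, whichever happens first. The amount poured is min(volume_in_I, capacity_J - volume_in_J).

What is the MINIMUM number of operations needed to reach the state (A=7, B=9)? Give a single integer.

Answer: 5

Derivation:
BFS from (A=0, B=9). One shortest path:
  1. fill(A) -> (A=8 B=9)
  2. empty(B) -> (A=8 B=0)
  3. pour(A -> B) -> (A=0 B=8)
  4. fill(A) -> (A=8 B=8)
  5. pour(A -> B) -> (A=7 B=9)
Reached target in 5 moves.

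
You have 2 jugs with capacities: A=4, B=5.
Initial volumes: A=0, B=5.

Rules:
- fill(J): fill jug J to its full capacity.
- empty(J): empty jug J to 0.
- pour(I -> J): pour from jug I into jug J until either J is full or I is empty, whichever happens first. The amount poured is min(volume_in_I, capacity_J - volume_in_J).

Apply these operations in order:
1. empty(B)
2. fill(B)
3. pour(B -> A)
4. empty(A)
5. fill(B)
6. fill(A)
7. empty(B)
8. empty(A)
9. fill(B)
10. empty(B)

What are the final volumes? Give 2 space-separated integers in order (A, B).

Step 1: empty(B) -> (A=0 B=0)
Step 2: fill(B) -> (A=0 B=5)
Step 3: pour(B -> A) -> (A=4 B=1)
Step 4: empty(A) -> (A=0 B=1)
Step 5: fill(B) -> (A=0 B=5)
Step 6: fill(A) -> (A=4 B=5)
Step 7: empty(B) -> (A=4 B=0)
Step 8: empty(A) -> (A=0 B=0)
Step 9: fill(B) -> (A=0 B=5)
Step 10: empty(B) -> (A=0 B=0)

Answer: 0 0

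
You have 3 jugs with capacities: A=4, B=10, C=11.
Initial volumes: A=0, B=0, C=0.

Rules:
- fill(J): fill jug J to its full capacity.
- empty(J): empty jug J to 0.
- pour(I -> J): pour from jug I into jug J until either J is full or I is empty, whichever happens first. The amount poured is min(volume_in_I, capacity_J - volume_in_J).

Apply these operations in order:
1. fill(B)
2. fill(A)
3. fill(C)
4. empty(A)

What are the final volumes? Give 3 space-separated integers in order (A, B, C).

Step 1: fill(B) -> (A=0 B=10 C=0)
Step 2: fill(A) -> (A=4 B=10 C=0)
Step 3: fill(C) -> (A=4 B=10 C=11)
Step 4: empty(A) -> (A=0 B=10 C=11)

Answer: 0 10 11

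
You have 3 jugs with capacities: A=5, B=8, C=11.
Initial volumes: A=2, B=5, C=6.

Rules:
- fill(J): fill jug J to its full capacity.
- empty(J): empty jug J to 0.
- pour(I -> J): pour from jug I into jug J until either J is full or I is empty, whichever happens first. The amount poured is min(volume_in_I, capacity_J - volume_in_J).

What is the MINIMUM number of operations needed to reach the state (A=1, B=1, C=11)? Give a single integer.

Answer: 7

Derivation:
BFS from (A=2, B=5, C=6). One shortest path:
  1. empty(B) -> (A=2 B=0 C=6)
  2. pour(C -> B) -> (A=2 B=6 C=0)
  3. pour(A -> C) -> (A=0 B=6 C=2)
  4. fill(A) -> (A=5 B=6 C=2)
  5. pour(A -> C) -> (A=0 B=6 C=7)
  6. pour(B -> A) -> (A=5 B=1 C=7)
  7. pour(A -> C) -> (A=1 B=1 C=11)
Reached target in 7 moves.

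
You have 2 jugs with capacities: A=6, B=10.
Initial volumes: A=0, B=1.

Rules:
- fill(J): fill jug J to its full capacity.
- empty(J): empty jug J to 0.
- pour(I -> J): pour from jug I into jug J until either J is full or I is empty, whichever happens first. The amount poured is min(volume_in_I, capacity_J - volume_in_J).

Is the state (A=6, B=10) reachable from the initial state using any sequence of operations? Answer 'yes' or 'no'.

BFS from (A=0, B=1):
  1. fill(A) -> (A=6 B=1)
  2. fill(B) -> (A=6 B=10)
Target reached → yes.

Answer: yes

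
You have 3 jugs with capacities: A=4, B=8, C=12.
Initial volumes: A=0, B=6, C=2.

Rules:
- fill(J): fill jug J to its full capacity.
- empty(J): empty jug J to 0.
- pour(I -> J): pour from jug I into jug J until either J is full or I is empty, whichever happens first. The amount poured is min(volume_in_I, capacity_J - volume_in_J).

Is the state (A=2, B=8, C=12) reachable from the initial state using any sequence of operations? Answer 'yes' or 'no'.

Answer: yes

Derivation:
BFS from (A=0, B=6, C=2):
  1. fill(A) -> (A=4 B=6 C=2)
  2. fill(C) -> (A=4 B=6 C=12)
  3. pour(A -> B) -> (A=2 B=8 C=12)
Target reached → yes.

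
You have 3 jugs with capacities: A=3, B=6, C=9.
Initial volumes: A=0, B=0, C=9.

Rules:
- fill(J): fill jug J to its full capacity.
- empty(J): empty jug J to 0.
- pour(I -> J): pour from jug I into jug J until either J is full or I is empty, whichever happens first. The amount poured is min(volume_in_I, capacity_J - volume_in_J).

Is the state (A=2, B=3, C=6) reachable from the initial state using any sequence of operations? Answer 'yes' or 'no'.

Answer: no

Derivation:
BFS explored all 24 reachable states.
Reachable set includes: (0,0,0), (0,0,3), (0,0,6), (0,0,9), (0,3,0), (0,3,3), (0,3,6), (0,3,9), (0,6,0), (0,6,3), (0,6,6), (0,6,9) ...
Target (A=2, B=3, C=6) not in reachable set → no.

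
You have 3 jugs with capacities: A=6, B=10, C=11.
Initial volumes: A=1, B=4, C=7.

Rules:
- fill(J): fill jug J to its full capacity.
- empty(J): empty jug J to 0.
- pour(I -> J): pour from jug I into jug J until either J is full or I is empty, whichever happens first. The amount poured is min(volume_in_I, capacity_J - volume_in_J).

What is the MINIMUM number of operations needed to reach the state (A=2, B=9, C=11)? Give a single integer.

Answer: 4

Derivation:
BFS from (A=1, B=4, C=7). One shortest path:
  1. pour(B -> A) -> (A=5 B=0 C=7)
  2. fill(B) -> (A=5 B=10 C=7)
  3. pour(B -> A) -> (A=6 B=9 C=7)
  4. pour(A -> C) -> (A=2 B=9 C=11)
Reached target in 4 moves.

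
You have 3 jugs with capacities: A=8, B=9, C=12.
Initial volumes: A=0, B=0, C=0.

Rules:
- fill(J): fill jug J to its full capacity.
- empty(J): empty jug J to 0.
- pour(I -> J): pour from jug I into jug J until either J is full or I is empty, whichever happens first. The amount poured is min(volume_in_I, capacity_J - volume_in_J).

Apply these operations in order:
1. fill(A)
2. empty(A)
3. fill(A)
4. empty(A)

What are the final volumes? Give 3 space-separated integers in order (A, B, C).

Step 1: fill(A) -> (A=8 B=0 C=0)
Step 2: empty(A) -> (A=0 B=0 C=0)
Step 3: fill(A) -> (A=8 B=0 C=0)
Step 4: empty(A) -> (A=0 B=0 C=0)

Answer: 0 0 0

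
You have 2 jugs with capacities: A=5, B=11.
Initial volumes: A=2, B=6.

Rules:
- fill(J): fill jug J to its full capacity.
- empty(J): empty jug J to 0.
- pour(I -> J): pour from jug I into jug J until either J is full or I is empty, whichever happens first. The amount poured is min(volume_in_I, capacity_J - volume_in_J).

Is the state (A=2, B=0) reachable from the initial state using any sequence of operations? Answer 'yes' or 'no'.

Answer: yes

Derivation:
BFS from (A=2, B=6):
  1. empty(B) -> (A=2 B=0)
Target reached → yes.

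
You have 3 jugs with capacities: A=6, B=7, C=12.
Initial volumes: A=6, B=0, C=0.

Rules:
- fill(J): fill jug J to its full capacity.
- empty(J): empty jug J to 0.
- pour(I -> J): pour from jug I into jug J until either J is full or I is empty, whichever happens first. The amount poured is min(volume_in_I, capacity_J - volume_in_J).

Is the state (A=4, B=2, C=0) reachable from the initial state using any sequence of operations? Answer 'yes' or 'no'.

Answer: yes

Derivation:
BFS from (A=6, B=0, C=0):
  1. fill(C) -> (A=6 B=0 C=12)
  2. pour(C -> B) -> (A=6 B=7 C=5)
  3. empty(B) -> (A=6 B=0 C=5)
  4. pour(C -> B) -> (A=6 B=5 C=0)
  5. pour(A -> B) -> (A=4 B=7 C=0)
  6. pour(B -> C) -> (A=4 B=0 C=7)
  7. fill(B) -> (A=4 B=7 C=7)
  8. pour(B -> C) -> (A=4 B=2 C=12)
  9. empty(C) -> (A=4 B=2 C=0)
Target reached → yes.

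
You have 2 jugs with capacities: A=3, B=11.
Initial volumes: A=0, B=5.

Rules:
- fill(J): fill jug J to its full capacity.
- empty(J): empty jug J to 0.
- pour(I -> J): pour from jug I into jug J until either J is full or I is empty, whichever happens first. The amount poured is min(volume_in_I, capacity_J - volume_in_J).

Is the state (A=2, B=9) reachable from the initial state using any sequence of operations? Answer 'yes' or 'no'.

Answer: no

Derivation:
BFS explored all 28 reachable states.
Reachable set includes: (0,0), (0,1), (0,2), (0,3), (0,4), (0,5), (0,6), (0,7), (0,8), (0,9), (0,10), (0,11) ...
Target (A=2, B=9) not in reachable set → no.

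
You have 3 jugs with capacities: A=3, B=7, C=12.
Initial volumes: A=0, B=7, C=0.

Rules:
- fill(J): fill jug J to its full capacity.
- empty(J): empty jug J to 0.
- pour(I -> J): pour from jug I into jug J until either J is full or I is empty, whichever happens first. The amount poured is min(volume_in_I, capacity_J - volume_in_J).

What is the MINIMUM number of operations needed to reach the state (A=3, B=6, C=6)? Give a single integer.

BFS from (A=0, B=7, C=0). One shortest path:
  1. fill(A) -> (A=3 B=7 C=0)
  2. empty(B) -> (A=3 B=0 C=0)
  3. fill(C) -> (A=3 B=0 C=12)
  4. pour(A -> B) -> (A=0 B=3 C=12)
  5. pour(C -> A) -> (A=3 B=3 C=9)
  6. pour(A -> B) -> (A=0 B=6 C=9)
  7. pour(C -> A) -> (A=3 B=6 C=6)
Reached target in 7 moves.

Answer: 7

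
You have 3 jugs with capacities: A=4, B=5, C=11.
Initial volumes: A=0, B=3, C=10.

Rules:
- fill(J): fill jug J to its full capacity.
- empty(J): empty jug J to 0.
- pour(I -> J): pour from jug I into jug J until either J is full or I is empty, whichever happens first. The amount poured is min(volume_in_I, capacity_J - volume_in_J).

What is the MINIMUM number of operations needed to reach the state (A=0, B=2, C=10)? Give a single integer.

BFS from (A=0, B=3, C=10). One shortest path:
  1. fill(A) -> (A=4 B=3 C=10)
  2. pour(A -> B) -> (A=2 B=5 C=10)
  3. empty(B) -> (A=2 B=0 C=10)
  4. pour(A -> B) -> (A=0 B=2 C=10)
Reached target in 4 moves.

Answer: 4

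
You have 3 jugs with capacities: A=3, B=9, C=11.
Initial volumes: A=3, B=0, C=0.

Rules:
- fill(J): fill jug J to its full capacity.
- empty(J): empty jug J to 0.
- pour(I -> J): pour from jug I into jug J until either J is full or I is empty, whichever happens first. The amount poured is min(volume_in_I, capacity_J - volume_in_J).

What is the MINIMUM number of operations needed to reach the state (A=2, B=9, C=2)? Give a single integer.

BFS from (A=3, B=0, C=0). One shortest path:
  1. empty(A) -> (A=0 B=0 C=0)
  2. fill(C) -> (A=0 B=0 C=11)
  3. pour(C -> B) -> (A=0 B=9 C=2)
  4. empty(B) -> (A=0 B=0 C=2)
  5. pour(C -> A) -> (A=2 B=0 C=0)
  6. fill(C) -> (A=2 B=0 C=11)
  7. pour(C -> B) -> (A=2 B=9 C=2)
Reached target in 7 moves.

Answer: 7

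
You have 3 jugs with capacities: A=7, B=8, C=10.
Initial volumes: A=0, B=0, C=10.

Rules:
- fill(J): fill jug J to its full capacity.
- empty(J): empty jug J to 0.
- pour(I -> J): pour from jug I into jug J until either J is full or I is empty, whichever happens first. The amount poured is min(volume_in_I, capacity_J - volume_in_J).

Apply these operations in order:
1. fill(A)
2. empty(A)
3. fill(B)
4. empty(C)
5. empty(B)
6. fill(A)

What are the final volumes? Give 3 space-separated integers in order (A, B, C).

Step 1: fill(A) -> (A=7 B=0 C=10)
Step 2: empty(A) -> (A=0 B=0 C=10)
Step 3: fill(B) -> (A=0 B=8 C=10)
Step 4: empty(C) -> (A=0 B=8 C=0)
Step 5: empty(B) -> (A=0 B=0 C=0)
Step 6: fill(A) -> (A=7 B=0 C=0)

Answer: 7 0 0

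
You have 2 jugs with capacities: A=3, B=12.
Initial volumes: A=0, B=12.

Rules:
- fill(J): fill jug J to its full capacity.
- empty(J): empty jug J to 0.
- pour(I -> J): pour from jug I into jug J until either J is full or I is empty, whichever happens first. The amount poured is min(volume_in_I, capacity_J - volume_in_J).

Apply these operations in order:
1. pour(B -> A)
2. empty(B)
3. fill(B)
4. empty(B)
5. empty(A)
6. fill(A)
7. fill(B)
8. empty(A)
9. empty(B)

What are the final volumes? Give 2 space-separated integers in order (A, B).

Step 1: pour(B -> A) -> (A=3 B=9)
Step 2: empty(B) -> (A=3 B=0)
Step 3: fill(B) -> (A=3 B=12)
Step 4: empty(B) -> (A=3 B=0)
Step 5: empty(A) -> (A=0 B=0)
Step 6: fill(A) -> (A=3 B=0)
Step 7: fill(B) -> (A=3 B=12)
Step 8: empty(A) -> (A=0 B=12)
Step 9: empty(B) -> (A=0 B=0)

Answer: 0 0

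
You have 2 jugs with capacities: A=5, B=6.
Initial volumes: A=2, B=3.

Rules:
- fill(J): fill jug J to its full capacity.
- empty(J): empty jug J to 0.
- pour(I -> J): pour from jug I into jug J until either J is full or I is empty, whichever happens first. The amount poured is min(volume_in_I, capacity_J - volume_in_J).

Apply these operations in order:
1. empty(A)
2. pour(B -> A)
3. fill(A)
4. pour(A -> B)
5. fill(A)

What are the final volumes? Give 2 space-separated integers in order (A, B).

Step 1: empty(A) -> (A=0 B=3)
Step 2: pour(B -> A) -> (A=3 B=0)
Step 3: fill(A) -> (A=5 B=0)
Step 4: pour(A -> B) -> (A=0 B=5)
Step 5: fill(A) -> (A=5 B=5)

Answer: 5 5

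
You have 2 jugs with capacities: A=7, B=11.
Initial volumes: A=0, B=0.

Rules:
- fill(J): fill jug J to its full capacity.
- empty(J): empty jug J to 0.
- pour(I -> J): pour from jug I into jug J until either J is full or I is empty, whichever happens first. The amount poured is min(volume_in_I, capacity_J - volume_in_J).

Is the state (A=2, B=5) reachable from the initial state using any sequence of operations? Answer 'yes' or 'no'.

BFS explored all 36 reachable states.
Reachable set includes: (0,0), (0,1), (0,2), (0,3), (0,4), (0,5), (0,6), (0,7), (0,8), (0,9), (0,10), (0,11) ...
Target (A=2, B=5) not in reachable set → no.

Answer: no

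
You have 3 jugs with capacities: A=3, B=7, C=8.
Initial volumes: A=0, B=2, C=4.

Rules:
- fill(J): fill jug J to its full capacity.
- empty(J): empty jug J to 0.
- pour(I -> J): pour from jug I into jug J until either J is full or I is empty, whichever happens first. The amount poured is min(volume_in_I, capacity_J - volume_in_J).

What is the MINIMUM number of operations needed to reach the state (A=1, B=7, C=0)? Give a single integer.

BFS from (A=0, B=2, C=4). One shortest path:
  1. fill(B) -> (A=0 B=7 C=4)
  2. pour(C -> A) -> (A=3 B=7 C=1)
  3. empty(A) -> (A=0 B=7 C=1)
  4. pour(C -> A) -> (A=1 B=7 C=0)
Reached target in 4 moves.

Answer: 4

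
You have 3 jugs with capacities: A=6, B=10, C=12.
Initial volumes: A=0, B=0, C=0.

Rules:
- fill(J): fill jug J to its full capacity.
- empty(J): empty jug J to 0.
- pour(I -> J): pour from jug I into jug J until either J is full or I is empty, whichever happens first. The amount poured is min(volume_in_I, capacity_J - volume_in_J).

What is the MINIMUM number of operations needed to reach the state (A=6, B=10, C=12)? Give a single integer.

Answer: 3

Derivation:
BFS from (A=0, B=0, C=0). One shortest path:
  1. fill(A) -> (A=6 B=0 C=0)
  2. fill(B) -> (A=6 B=10 C=0)
  3. fill(C) -> (A=6 B=10 C=12)
Reached target in 3 moves.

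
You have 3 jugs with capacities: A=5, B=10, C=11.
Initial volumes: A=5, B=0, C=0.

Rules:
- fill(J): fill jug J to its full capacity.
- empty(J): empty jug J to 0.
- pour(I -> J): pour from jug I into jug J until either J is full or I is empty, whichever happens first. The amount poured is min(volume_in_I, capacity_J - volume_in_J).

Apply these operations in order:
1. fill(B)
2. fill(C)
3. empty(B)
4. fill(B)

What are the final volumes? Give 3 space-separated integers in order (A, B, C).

Answer: 5 10 11

Derivation:
Step 1: fill(B) -> (A=5 B=10 C=0)
Step 2: fill(C) -> (A=5 B=10 C=11)
Step 3: empty(B) -> (A=5 B=0 C=11)
Step 4: fill(B) -> (A=5 B=10 C=11)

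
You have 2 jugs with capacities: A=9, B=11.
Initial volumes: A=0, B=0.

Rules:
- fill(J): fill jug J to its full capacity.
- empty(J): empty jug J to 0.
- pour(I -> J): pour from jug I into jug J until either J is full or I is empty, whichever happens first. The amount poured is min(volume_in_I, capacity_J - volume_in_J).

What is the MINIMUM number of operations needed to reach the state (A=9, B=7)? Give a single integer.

BFS from (A=0, B=0). One shortest path:
  1. fill(A) -> (A=9 B=0)
  2. pour(A -> B) -> (A=0 B=9)
  3. fill(A) -> (A=9 B=9)
  4. pour(A -> B) -> (A=7 B=11)
  5. empty(B) -> (A=7 B=0)
  6. pour(A -> B) -> (A=0 B=7)
  7. fill(A) -> (A=9 B=7)
Reached target in 7 moves.

Answer: 7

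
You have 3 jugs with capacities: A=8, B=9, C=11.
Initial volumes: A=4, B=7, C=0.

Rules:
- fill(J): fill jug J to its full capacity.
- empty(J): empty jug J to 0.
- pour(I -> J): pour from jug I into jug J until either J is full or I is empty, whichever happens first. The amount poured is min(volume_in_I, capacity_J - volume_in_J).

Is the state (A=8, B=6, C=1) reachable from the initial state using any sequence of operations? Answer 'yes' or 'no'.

Answer: yes

Derivation:
BFS from (A=4, B=7, C=0):
  1. fill(A) -> (A=8 B=7 C=0)
  2. pour(A -> B) -> (A=6 B=9 C=0)
  3. pour(B -> C) -> (A=6 B=0 C=9)
  4. pour(A -> B) -> (A=0 B=6 C=9)
  5. pour(C -> A) -> (A=8 B=6 C=1)
Target reached → yes.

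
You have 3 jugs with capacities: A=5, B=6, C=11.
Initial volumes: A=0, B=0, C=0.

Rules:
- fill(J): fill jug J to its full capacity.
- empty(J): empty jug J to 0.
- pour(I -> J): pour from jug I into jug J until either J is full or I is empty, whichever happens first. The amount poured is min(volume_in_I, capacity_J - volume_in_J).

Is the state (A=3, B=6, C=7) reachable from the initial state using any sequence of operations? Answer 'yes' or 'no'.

Answer: yes

Derivation:
BFS from (A=0, B=0, C=0):
  1. fill(C) -> (A=0 B=0 C=11)
  2. pour(C -> A) -> (A=5 B=0 C=6)
  3. pour(A -> B) -> (A=0 B=5 C=6)
  4. pour(C -> A) -> (A=5 B=5 C=1)
  5. pour(A -> B) -> (A=4 B=6 C=1)
  6. pour(B -> C) -> (A=4 B=0 C=7)
  7. pour(A -> B) -> (A=0 B=4 C=7)
  8. fill(A) -> (A=5 B=4 C=7)
  9. pour(A -> B) -> (A=3 B=6 C=7)
Target reached → yes.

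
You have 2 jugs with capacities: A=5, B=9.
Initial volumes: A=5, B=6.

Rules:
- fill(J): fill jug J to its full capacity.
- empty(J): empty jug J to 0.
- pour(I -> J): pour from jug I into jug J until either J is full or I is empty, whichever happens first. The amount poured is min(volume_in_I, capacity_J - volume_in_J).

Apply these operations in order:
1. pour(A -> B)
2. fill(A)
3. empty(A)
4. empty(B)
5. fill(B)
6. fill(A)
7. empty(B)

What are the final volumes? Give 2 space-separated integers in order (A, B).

Step 1: pour(A -> B) -> (A=2 B=9)
Step 2: fill(A) -> (A=5 B=9)
Step 3: empty(A) -> (A=0 B=9)
Step 4: empty(B) -> (A=0 B=0)
Step 5: fill(B) -> (A=0 B=9)
Step 6: fill(A) -> (A=5 B=9)
Step 7: empty(B) -> (A=5 B=0)

Answer: 5 0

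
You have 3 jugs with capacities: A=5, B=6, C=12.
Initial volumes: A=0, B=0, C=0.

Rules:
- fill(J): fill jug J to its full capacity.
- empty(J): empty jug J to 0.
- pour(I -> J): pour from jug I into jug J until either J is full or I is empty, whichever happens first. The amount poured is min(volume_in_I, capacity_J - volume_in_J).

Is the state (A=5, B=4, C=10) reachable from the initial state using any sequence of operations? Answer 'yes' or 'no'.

Answer: yes

Derivation:
BFS from (A=0, B=0, C=0):
  1. fill(A) -> (A=5 B=0 C=0)
  2. pour(A -> B) -> (A=0 B=5 C=0)
  3. fill(A) -> (A=5 B=5 C=0)
  4. pour(A -> B) -> (A=4 B=6 C=0)
  5. empty(B) -> (A=4 B=0 C=0)
  6. pour(A -> B) -> (A=0 B=4 C=0)
  7. fill(A) -> (A=5 B=4 C=0)
  8. pour(A -> C) -> (A=0 B=4 C=5)
  9. fill(A) -> (A=5 B=4 C=5)
  10. pour(A -> C) -> (A=0 B=4 C=10)
  11. fill(A) -> (A=5 B=4 C=10)
Target reached → yes.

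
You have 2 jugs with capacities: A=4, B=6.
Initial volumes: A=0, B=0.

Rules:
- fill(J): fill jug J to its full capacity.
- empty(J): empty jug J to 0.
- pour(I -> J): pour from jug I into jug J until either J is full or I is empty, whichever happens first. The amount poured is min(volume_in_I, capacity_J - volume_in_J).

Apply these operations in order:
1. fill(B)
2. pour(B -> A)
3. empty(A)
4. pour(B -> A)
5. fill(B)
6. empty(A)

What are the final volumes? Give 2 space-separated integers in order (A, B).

Step 1: fill(B) -> (A=0 B=6)
Step 2: pour(B -> A) -> (A=4 B=2)
Step 3: empty(A) -> (A=0 B=2)
Step 4: pour(B -> A) -> (A=2 B=0)
Step 5: fill(B) -> (A=2 B=6)
Step 6: empty(A) -> (A=0 B=6)

Answer: 0 6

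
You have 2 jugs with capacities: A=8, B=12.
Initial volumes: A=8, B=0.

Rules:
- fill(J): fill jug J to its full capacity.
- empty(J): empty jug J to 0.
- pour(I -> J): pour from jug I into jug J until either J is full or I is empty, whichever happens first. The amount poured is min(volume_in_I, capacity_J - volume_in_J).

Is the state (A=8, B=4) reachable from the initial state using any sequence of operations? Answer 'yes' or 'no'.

BFS from (A=8, B=0):
  1. empty(A) -> (A=0 B=0)
  2. fill(B) -> (A=0 B=12)
  3. pour(B -> A) -> (A=8 B=4)
Target reached → yes.

Answer: yes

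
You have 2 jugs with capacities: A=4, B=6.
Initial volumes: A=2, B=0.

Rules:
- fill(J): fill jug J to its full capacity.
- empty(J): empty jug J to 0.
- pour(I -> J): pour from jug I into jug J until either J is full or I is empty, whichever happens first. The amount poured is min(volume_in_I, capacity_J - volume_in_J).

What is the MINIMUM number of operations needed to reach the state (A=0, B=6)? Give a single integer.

Answer: 2

Derivation:
BFS from (A=2, B=0). One shortest path:
  1. empty(A) -> (A=0 B=0)
  2. fill(B) -> (A=0 B=6)
Reached target in 2 moves.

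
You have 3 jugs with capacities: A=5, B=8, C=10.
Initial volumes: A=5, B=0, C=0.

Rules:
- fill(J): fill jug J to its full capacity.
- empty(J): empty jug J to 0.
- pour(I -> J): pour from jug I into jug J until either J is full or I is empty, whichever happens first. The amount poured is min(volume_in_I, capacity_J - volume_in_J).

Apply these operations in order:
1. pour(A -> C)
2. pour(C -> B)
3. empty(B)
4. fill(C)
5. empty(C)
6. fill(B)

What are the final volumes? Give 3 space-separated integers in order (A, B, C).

Step 1: pour(A -> C) -> (A=0 B=0 C=5)
Step 2: pour(C -> B) -> (A=0 B=5 C=0)
Step 3: empty(B) -> (A=0 B=0 C=0)
Step 4: fill(C) -> (A=0 B=0 C=10)
Step 5: empty(C) -> (A=0 B=0 C=0)
Step 6: fill(B) -> (A=0 B=8 C=0)

Answer: 0 8 0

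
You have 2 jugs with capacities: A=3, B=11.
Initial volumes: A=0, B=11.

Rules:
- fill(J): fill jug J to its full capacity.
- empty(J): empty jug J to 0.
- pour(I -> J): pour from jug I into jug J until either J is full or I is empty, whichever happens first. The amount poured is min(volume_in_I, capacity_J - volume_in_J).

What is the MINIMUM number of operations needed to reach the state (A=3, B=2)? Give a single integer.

BFS from (A=0, B=11). One shortest path:
  1. pour(B -> A) -> (A=3 B=8)
  2. empty(A) -> (A=0 B=8)
  3. pour(B -> A) -> (A=3 B=5)
  4. empty(A) -> (A=0 B=5)
  5. pour(B -> A) -> (A=3 B=2)
Reached target in 5 moves.

Answer: 5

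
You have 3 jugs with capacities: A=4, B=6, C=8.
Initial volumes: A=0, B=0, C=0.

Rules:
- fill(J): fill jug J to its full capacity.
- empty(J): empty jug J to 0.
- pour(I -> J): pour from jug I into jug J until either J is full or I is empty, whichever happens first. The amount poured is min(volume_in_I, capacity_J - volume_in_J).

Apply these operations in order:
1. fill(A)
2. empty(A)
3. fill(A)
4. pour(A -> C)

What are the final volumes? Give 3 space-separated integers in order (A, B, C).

Step 1: fill(A) -> (A=4 B=0 C=0)
Step 2: empty(A) -> (A=0 B=0 C=0)
Step 3: fill(A) -> (A=4 B=0 C=0)
Step 4: pour(A -> C) -> (A=0 B=0 C=4)

Answer: 0 0 4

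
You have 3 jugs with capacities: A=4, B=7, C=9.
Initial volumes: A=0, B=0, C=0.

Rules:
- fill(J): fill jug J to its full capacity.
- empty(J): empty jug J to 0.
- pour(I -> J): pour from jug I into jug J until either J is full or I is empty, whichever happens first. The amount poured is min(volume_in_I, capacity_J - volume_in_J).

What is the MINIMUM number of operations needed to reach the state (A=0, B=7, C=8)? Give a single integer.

BFS from (A=0, B=0, C=0). One shortest path:
  1. fill(A) -> (A=4 B=0 C=0)
  2. fill(B) -> (A=4 B=7 C=0)
  3. pour(A -> C) -> (A=0 B=7 C=4)
  4. fill(A) -> (A=4 B=7 C=4)
  5. pour(A -> C) -> (A=0 B=7 C=8)
Reached target in 5 moves.

Answer: 5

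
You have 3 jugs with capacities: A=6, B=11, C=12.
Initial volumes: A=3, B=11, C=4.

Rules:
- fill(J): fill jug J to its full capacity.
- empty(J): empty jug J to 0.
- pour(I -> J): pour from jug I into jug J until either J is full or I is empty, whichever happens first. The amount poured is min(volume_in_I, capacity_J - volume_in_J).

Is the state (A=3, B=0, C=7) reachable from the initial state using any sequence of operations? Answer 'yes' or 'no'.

Answer: yes

Derivation:
BFS from (A=3, B=11, C=4):
  1. empty(A) -> (A=0 B=11 C=4)
  2. pour(B -> A) -> (A=6 B=5 C=4)
  3. pour(B -> C) -> (A=6 B=0 C=9)
  4. pour(A -> B) -> (A=0 B=6 C=9)
  5. fill(A) -> (A=6 B=6 C=9)
  6. pour(A -> C) -> (A=3 B=6 C=12)
  7. pour(C -> B) -> (A=3 B=11 C=7)
  8. empty(B) -> (A=3 B=0 C=7)
Target reached → yes.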